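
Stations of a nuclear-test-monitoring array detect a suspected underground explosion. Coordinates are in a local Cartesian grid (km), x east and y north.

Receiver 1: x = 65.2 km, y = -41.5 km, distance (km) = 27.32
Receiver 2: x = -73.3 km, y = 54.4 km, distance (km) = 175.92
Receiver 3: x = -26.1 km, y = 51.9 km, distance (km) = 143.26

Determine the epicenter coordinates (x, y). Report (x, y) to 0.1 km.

Circle about each station: (x − 65.2)² + (y + 41.5)² = 27.32²; (x + 73.3)² + (y − 54.4)² = 175.92²; (x + 26.1)² + (y − 51.9)² = 143.26².
Subtracting pairs of circle equations eliminates x²+y² and gives linear equations (the radical axes):
-277.0 x + 191.8 y = -27842.50
-182.6 x + 186.8 y = -22375.52
Solving the 2×2 system: x ≈ 54.4, y ≈ -66.6 km.
Check against Receiver 1 (with the unrounded x, y): √((x − 65.2)²+(y + 41.5)²) = 27.35 ≈ 27.32 km. ✓

x ≈ 54.4 km, y ≈ -66.6 km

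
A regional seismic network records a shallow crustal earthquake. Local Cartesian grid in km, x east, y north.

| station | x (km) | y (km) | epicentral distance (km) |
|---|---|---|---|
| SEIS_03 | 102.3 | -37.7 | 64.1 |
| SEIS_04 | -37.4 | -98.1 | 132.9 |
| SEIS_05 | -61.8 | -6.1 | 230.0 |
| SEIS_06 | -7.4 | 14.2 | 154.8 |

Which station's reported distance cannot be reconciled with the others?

Solve using three stations at a time. Using SEIS_03, SEIS_04, SEIS_06 (subtract circle equations pairwise → linear system) gives (x, y) ≈ (95.5, -101.5).
Distances from that point to each station vs reported:
  SEIS_03: calculated 64.2 vs reported 64.1 → residual 0.1 km
  SEIS_04: calculated 132.9 vs reported 132.9 → residual 0.0 km
  SEIS_05: calculated 184.0 vs reported 230.0 → residual 46.0 km
  SEIS_06: calculated 154.8 vs reported 154.8 → residual 0.0 km
SEIS_03, SEIS_04, SEIS_06 are mutually consistent (residuals ≈ 0); SEIS_05 is off by 46.0 km.

SEIS_05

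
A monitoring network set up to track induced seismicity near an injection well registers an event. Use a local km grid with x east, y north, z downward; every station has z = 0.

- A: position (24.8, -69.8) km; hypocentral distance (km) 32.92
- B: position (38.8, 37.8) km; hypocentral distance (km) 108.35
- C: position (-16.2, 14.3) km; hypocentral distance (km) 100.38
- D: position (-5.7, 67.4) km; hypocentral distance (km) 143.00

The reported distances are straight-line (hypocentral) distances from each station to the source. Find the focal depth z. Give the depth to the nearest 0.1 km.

depth ≈ 30.9 km

Each station gives a sphere (x−x_i)² + (y−y_i)² + z² = d_i² (stations at z=0).
Subtracting the A sphere from B and C: z² cancels, leaving linear equations in x and y:
28.0 x + 215.2 y = -13208.80
-82.0 x + 168.2 y = -14012.57
Solving: x ≈ 35.507, y ≈ -65.999 km (keep extra digits for the depth step; rounded: 35.5, -66.0).
Then from the A sphere: z² = 32.92² − (x − 24.8)² − (y + 69.8)² with x = 35.507, y = -65.999, so z ≈ 30.897 ≈ 30.9 km.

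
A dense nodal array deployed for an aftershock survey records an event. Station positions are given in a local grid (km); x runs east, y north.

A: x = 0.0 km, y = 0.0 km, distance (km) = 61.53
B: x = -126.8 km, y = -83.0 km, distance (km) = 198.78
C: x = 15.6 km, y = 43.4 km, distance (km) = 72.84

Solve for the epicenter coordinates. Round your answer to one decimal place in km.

x ≈ 59.8 km, y ≈ -14.5 km

Circle about each station: x² + y² = 61.53²; (x + 126.8)² + (y + 83.0)² = 198.78²; (x − 15.6)² + (y − 43.4)² = 72.84².
Subtracting the A equation from the B and C equations removes the quadratic terms:
-253.6 x − 166.0 y = -12760.31
31.2 x + 86.8 y = 607.20
Solving the 2×2 system: x ≈ 59.8, y ≈ -14.5 km.
Check against A (with the unrounded x, y): √(x²+y²) = 61.54 ≈ 61.53 km. ✓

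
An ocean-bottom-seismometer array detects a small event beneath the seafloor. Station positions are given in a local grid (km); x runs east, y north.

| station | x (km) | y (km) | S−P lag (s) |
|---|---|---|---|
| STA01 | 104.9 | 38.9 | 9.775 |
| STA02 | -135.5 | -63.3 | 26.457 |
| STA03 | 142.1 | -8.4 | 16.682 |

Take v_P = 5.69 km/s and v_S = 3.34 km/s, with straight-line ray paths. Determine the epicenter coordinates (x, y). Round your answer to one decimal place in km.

Distance from S−P lag: d = Δt · v_P v_S / (v_P − v_S) = Δt · (5.69·3.34)/(5.69−3.34) ≈ 8.0871·Δt.
So d_STA01 = 79.05, d_STA02 = 213.96, d_STA03 = 134.91 km.
Circle about each station: (x − 104.9)² + (y − 38.9)² = 79.05²; (x + 135.5)² + (y + 63.3)² = 213.96²; (x − 142.1)² + (y + 8.4)² = 134.91².
Subtracting pairs of circle equations eliminates x²+y² and gives linear equations (the radical axes):
-480.8 x − 204.4 y = -29680.06
74.4 x − 94.6 y = -4206.06
Solving the 2×2 system: x ≈ 32.1, y ≈ 69.7 km.
Check against STA01 (with the unrounded x, y): √((x − 104.9)²+(y − 38.9)²) = 79.05 ≈ 79.05 km. ✓

(32.1, 69.7)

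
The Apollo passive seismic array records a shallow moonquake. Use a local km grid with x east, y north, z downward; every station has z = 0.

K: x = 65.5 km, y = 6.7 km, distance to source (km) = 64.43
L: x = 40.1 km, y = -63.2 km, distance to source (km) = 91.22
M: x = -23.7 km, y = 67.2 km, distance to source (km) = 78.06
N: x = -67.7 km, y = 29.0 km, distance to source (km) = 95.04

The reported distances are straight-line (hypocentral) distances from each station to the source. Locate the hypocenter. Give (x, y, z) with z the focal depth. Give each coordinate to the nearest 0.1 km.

(16.7, 14.7, 41.3)

Each station gives a sphere (x−x_i)² + (y−y_i)² + z² = d_i² (stations at z=0).
Subtracting the K sphere from L and M: z² cancels, leaving linear equations in x and y:
-50.8 x − 139.8 y = -2902.75
-178.4 x + 121.0 y = -1199.75
Solving: x ≈ 16.694, y ≈ 14.698 km (keep extra digits for the depth step; rounded: 16.7, 14.7).
Then from the K sphere: z² = 64.43² − (x − 65.5)² − (y − 6.7)² with x = 16.694, y = 14.698, so z ≈ 41.294 ≈ 41.3 km.
Check against N (with the unrounded solution): distance 95.04 ≈ 95.04 km. ✓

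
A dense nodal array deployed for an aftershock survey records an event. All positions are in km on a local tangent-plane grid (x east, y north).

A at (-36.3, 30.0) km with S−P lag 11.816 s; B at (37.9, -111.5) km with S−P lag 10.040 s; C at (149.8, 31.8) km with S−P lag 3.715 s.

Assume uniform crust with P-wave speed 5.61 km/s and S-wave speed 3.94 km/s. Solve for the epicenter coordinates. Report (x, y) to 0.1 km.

Distance from S−P lag: d = Δt · v_P v_S / (v_P − v_S) = Δt · (5.61·3.94)/(5.61−3.94) ≈ 13.2356·Δt.
So d_A = 156.39, d_B = 132.89, d_C = 49.17 km.
Circle about each station: (x + 36.3)² + (y − 30.0)² = 156.39²; (x − 37.9)² + (y + 111.5)² = 132.89²; (x − 149.8)² + (y − 31.8)² = 49.17².
Subtracting the A equation from the B and C equations removes the quadratic terms:
148.4 x − 283.0 y = 18449.05
372.2 x + 3.6 y = 43273.73
Solving the 2×2 system: x ≈ 116.3, y ≈ -4.2 km.
Check against A (with the unrounded x, y): √((x + 36.3)²+(y − 30.0)²) = 156.39 ≈ 156.39 km. ✓

116.3 km east, -4.2 km north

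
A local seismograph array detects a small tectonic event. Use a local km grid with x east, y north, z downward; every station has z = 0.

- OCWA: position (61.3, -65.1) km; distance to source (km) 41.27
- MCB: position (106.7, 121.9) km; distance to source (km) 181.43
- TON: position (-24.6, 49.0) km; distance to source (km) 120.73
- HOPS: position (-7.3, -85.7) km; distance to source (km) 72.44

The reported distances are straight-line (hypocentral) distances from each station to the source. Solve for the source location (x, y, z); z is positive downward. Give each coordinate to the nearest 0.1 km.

Each station gives a sphere (x−x_i)² + (y−y_i)² + z² = d_i² (stations at z=0).
Subtracting the OCWA sphere from MCB and TON: z² cancels, leaving linear equations in x and y:
90.8 x + 374.0 y = -12964.83
-171.8 x + 228.2 y = -17862.06
Solving: x ≈ 43.800, y ≈ -45.299 km (keep extra digits for the depth step; rounded: 43.8, -45.3).
Then from the OCWA sphere: z² = 41.27² − (x − 61.3)² − (y + 65.1)² with x = 43.800, y = -45.299, so z ≈ 31.700 ≈ 31.7 km.
Check against HOPS (with the unrounded solution): distance 72.45 ≈ 72.44 km. ✓

(43.8, -45.3, 31.7)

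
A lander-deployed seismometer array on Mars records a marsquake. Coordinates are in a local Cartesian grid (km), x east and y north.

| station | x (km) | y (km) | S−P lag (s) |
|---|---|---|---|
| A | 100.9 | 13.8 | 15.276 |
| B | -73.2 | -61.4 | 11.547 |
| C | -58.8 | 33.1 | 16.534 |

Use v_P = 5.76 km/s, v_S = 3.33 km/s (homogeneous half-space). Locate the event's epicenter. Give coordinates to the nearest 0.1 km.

x ≈ 17.2 km, y ≈ -73.0 km

Distance from S−P lag: d = Δt · v_P v_S / (v_P − v_S) = Δt · (5.76·3.33)/(5.76−3.33) ≈ 7.8933·Δt.
So d_A = 120.58, d_B = 91.14, d_C = 130.51 km.
Circle about each station: (x − 100.9)² + (y − 13.8)² = 120.58²; (x + 73.2)² + (y + 61.4)² = 91.14²; (x + 58.8)² + (y − 33.1)² = 130.51².
Subtracting the A equation from the B and C equations removes the quadratic terms:
-348.2 x − 150.4 y = 4989.99
-319.4 x + 38.6 y = -8311.52
Solving the 2×2 system: x ≈ 17.2, y ≈ -73.0 km.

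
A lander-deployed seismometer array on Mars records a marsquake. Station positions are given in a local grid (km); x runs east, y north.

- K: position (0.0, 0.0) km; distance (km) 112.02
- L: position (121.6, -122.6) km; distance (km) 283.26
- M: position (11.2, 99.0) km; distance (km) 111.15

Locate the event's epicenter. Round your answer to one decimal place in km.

-93.5 km east, 61.7 km north

Circle about each station: x² + y² = 112.02²; (x − 121.6)² + (y + 122.6)² = 283.26²; (x − 11.2)² + (y − 99.0)² = 111.15².
Subtracting the K equation from the L and M equations removes the quadratic terms:
243.2 x − 245.2 y = -37870.43
22.4 x + 198.0 y = 10120.60
Solving the 2×2 system: x ≈ -93.5, y ≈ 61.7 km.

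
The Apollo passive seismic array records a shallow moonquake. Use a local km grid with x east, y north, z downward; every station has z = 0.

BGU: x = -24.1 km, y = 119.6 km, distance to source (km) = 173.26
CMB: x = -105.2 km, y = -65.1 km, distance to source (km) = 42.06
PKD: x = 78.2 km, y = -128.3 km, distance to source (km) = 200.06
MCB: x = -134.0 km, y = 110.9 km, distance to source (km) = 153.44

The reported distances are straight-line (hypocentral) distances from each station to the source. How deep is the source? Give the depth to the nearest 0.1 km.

Each station gives a sphere (x−x_i)² + (y−y_i)² + z² = d_i² (stations at z=0).
Subtracting the BGU sphere from CMB and PKD: z² cancels, leaving linear equations in x and y:
-162.2 x − 369.4 y = 28670.06
204.6 x − 495.8 y = -2313.82
Solving: x ≈ -96.600, y ≈ -35.197 km (keep extra digits for the depth step; rounded: -96.6, -35.2).
Then from the BGU sphere: z² = 173.26² − (x + 24.1)² − (y − 119.6)² with x = -96.600, y = -35.197, so z ≈ 28.296 ≈ 28.3 km.

28.3 km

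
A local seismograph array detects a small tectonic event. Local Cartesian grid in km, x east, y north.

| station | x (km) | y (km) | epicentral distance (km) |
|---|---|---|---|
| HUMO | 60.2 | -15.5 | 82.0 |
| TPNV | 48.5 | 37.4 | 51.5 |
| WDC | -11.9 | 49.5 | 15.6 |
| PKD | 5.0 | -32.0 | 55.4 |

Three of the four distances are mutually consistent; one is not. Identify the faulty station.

Solve using three stations at a time. Using HUMO, TPNV, WDC (subtract circle equations pairwise → linear system) gives (x, y) ≈ (-3.0, 36.8).
Distances from that point to each station vs reported:
  HUMO: calculated 82.0 vs reported 82.0 → residual 0.0 km
  TPNV: calculated 51.5 vs reported 51.5 → residual 0.0 km
  WDC: calculated 15.6 vs reported 15.6 → residual 0.0 km
  PKD: calculated 69.2 vs reported 55.4 → residual 13.8 km
HUMO, TPNV, WDC are mutually consistent (residuals ≈ 0); PKD is off by 13.8 km.

PKD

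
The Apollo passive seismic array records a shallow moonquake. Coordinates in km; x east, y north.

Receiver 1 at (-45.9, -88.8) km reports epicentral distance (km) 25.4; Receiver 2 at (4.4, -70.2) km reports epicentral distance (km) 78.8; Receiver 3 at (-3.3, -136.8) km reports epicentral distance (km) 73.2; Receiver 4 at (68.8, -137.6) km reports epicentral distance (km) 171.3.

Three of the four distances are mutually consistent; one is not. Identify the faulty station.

Solve using three stations at a time. Using Receiver 1, Receiver 2, Receiver 3 (subtract circle equations pairwise → linear system) gives (x, y) ≈ (-67.7, -102.0).
Distances from that point to each station vs reported:
  Receiver 1: calculated 25.5 vs reported 25.4 → residual 0.1 km
  Receiver 2: calculated 78.8 vs reported 78.8 → residual 0.0 km
  Receiver 3: calculated 73.2 vs reported 73.2 → residual 0.0 km
  Receiver 4: calculated 141.1 vs reported 171.3 → residual 30.2 km
Receiver 1, Receiver 2, Receiver 3 are mutually consistent (residuals ≈ 0); Receiver 4 is off by 30.2 km.

Receiver 4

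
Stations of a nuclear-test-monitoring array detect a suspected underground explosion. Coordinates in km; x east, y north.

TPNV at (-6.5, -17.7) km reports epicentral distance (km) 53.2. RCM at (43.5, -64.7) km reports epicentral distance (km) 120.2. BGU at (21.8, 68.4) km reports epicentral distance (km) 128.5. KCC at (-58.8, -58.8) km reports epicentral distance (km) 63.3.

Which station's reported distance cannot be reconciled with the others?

BGU

Solve using three stations at a time. Using TPNV, RCM, KCC (subtract circle equations pairwise → linear system) gives (x, y) ≈ (-54.9, 4.3).
Distances from that point to each station vs reported:
  TPNV: calculated 53.2 vs reported 53.2 → residual 0.0 km
  RCM: calculated 120.2 vs reported 120.2 → residual 0.0 km
  BGU: calculated 99.9 vs reported 128.5 → residual 28.6 km
  KCC: calculated 63.3 vs reported 63.3 → residual 0.0 km
TPNV, RCM, KCC are mutually consistent (residuals ≈ 0); BGU is off by 28.6 km.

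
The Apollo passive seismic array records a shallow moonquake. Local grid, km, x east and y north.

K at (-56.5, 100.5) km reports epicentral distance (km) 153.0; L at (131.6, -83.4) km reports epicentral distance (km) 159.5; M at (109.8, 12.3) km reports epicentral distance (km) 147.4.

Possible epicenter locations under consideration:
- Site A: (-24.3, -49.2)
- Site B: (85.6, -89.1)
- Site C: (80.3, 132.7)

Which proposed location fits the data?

For each candidate, compare |candidate − station| to the reported distance:
Site A: residuals K 0.1, L 0.1, M 0.1 → max 0.1 km
Site B: residuals K 83.9, L 113.1, M 43.2 → max 113.1 km
Site C: residuals K 12.5, L 62.6, M 23.4 → max 62.6 km
Only Site A has all residuals ≈ 0.

Site A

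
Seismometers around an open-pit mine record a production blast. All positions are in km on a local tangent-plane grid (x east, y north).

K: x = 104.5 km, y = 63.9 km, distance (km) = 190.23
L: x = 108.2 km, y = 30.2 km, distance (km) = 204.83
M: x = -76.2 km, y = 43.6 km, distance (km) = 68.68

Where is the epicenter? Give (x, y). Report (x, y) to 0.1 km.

Circle about each station: (x − 104.5)² + (y − 63.9)² = 190.23²; (x − 108.2)² + (y − 30.2)² = 204.83²; (x + 76.2)² + (y − 43.6)² = 68.68².
Subtracting the K equation from the L and M equations removes the quadratic terms:
7.4 x − 67.4 y = -8152.06
-361.4 x − 40.6 y = 24174.45
Solving the 2×2 system: x ≈ -79.5, y ≈ 112.2 km.
Check against K (with the unrounded x, y): √((x − 104.5)²+(y − 63.9)²) = 190.24 ≈ 190.23 km. ✓

(-79.5, 112.2)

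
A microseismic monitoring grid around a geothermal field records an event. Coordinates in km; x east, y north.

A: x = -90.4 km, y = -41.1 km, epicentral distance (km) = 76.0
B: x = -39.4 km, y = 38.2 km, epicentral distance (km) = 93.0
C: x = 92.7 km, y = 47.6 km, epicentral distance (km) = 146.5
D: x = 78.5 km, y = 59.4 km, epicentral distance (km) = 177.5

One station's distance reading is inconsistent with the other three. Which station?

Solve using three stations at a time. Using A, B, C (subtract circle equations pairwise → linear system) gives (x, y) ≈ (-15.1, -51.6).
Distances from that point to each station vs reported:
  A: calculated 76.0 vs reported 76.0 → residual 0.0 km
  B: calculated 93.0 vs reported 93.0 → residual 0.0 km
  C: calculated 146.5 vs reported 146.5 → residual 0.0 km
  D: calculated 145.2 vs reported 177.5 → residual 32.3 km
A, B, C are mutually consistent (residuals ≈ 0); D is off by 32.3 km.

D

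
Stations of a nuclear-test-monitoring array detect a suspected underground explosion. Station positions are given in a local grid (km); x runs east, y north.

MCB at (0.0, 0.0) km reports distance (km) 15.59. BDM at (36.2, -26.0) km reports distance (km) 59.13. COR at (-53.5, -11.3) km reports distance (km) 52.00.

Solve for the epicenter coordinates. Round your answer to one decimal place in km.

Circle about each station: x² + y² = 15.59²; (x − 36.2)² + (y + 26.0)² = 59.13²; (x + 53.5)² + (y + 11.3)² = 52.00².
Subtracting pairs of circle equations eliminates x²+y² and gives linear equations (the radical axes):
72.4 x − 52.0 y = -1266.87
-107.0 x − 22.6 y = 528.99
Solving the 2×2 system: x ≈ -7.8, y ≈ 13.5 km.

x ≈ -7.8 km, y ≈ 13.5 km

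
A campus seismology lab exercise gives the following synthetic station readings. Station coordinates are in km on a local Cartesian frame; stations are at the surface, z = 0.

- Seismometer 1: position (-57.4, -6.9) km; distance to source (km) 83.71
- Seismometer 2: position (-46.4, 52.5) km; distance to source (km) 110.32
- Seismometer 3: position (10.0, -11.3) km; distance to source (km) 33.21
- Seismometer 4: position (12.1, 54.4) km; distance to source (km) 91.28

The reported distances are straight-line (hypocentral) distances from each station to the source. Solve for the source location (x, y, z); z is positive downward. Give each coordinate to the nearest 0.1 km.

Each station gives a sphere (x−x_i)² + (y−y_i)² + z² = d_i² (stations at z=0).
Subtracting the Seismometer 1 sphere from Seismometer 2 and Seismometer 3: z² cancels, leaving linear equations in x and y:
22.0 x + 118.8 y = -3596.30
134.8 x − 8.8 y = 2789.78
Solving: x ≈ 18.496, y ≈ -33.697 km (keep extra digits for the depth step; rounded: 18.5, -33.7).
Then from the Seismometer 1 sphere: z² = 83.71² − (x + 57.4)² − (y + 6.9)² with x = 18.496, y = -33.697, so z ≈ 23.002 ≈ 23.0 km.

x ≈ 18.5 km, y ≈ -33.7 km, depth ≈ 23.0 km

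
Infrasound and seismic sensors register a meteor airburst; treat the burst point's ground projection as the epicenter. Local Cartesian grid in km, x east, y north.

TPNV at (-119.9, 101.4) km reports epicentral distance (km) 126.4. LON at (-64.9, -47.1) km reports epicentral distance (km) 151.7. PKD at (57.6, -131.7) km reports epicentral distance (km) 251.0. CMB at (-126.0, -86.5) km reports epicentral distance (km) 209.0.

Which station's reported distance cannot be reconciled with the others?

TPNV

Solve using three stations at a time. Using LON, PKD, CMB (subtract circle equations pairwise → linear system) gives (x, y) ≈ (-34.9, 101.6).
Distances from that point to each station vs reported:
  TPNV: calculated 85.0 vs reported 126.4 → residual 41.4 km
  LON: calculated 151.7 vs reported 151.7 → residual 0.0 km
  PKD: calculated 251.0 vs reported 251.0 → residual 0.0 km
  CMB: calculated 209.0 vs reported 209.0 → residual 0.0 km
LON, PKD, CMB are mutually consistent (residuals ≈ 0); TPNV is off by 41.4 km.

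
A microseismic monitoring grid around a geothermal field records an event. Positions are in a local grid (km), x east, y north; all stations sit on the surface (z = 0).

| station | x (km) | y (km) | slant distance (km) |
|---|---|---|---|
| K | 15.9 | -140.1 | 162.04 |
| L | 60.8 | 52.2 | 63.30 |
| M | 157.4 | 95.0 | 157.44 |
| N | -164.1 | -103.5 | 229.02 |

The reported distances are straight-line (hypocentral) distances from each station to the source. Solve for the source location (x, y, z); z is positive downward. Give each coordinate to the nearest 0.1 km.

(26.8, 16.6, 39.8)

Each station gives a sphere (x−x_i)² + (y−y_i)² + z² = d_i² (stations at z=0).
Subtracting the K sphere from L and M: z² cancels, leaving linear equations in x and y:
89.8 x + 384.6 y = 8790.73
283.0 x + 470.2 y = 15388.55
Solving: x ≈ 26.795, y ≈ 16.600 km (keep extra digits for the depth step; rounded: 26.8, 16.6).
Then from the K sphere: z² = 162.04² − (x − 15.9)² − (y + 140.1)² with x = 26.795, y = 16.600, so z ≈ 39.792 ≈ 39.8 km.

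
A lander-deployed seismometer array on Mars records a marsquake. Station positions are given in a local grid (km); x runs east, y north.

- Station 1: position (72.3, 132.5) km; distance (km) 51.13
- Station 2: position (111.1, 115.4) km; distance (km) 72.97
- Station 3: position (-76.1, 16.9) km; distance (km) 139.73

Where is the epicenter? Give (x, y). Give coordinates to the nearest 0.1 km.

Circle about each station: (x − 72.3)² + (y − 132.5)² = 51.13²; (x − 111.1)² + (y − 115.4)² = 72.97²; (x + 76.1)² + (y − 16.9)² = 139.73².
Subtracting pairs of circle equations eliminates x²+y² and gives linear equations (the radical axes):
77.6 x − 34.2 y = 166.49
-296.8 x − 231.2 y = -33616.92
Solving the 2×2 system: x ≈ 42.3, y ≈ 91.1 km.
Check against Station 1 (with the unrounded x, y): √((x − 72.3)²+(y − 132.5)²) = 51.13 ≈ 51.13 km. ✓

x ≈ 42.3 km, y ≈ 91.1 km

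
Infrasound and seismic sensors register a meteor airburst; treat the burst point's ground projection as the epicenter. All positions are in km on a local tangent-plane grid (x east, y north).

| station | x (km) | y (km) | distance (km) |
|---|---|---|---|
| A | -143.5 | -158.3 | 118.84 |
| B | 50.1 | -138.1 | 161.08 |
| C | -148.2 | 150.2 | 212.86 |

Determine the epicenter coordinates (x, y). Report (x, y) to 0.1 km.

Circle about each station: (x + 143.5)² + (y + 158.3)² = 118.84²; (x − 50.1)² + (y + 138.1)² = 161.08²; (x + 148.2)² + (y − 150.2)² = 212.86².
Subtracting pairs of circle equations eliminates x²+y² and gives linear equations (the radical axes):
387.2 x + 40.4 y = -35893.34
-9.4 x + 617.0 y = -32314.29
Solving the 2×2 system: x ≈ -87.1, y ≈ -53.7 km.
Check against A (with the unrounded x, y): √((x + 143.5)²+(y + 158.3)²) = 118.84 ≈ 118.84 km. ✓

x ≈ -87.1 km, y ≈ -53.7 km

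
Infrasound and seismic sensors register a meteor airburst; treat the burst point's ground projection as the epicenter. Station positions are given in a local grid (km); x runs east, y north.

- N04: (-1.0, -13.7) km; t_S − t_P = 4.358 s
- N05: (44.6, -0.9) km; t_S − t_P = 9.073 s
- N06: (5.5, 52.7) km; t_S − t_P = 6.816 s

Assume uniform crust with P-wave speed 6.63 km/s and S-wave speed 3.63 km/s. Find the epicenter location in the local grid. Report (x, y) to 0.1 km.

Distance from S−P lag: d = Δt · v_P v_S / (v_P − v_S) = Δt · (6.63·3.63)/(6.63−3.63) ≈ 8.0223·Δt.
So d_N04 = 34.96, d_N05 = 72.79, d_N06 = 54.68 km.
Circle about each station: (x + 1.0)² + (y + 13.7)² = 34.96²; (x − 44.6)² + (y + 0.9)² = 72.79²; (x − 5.5)² + (y − 52.7)² = 54.68².
Subtracting pairs of circle equations eliminates x²+y² and gives linear equations (the radical axes):
91.2 x + 25.6 y = -2274.90
13.0 x + 132.8 y = 851.15
Solving the 2×2 system: x ≈ -27.5, y ≈ 9.1 km.

-27.5 km east, 9.1 km north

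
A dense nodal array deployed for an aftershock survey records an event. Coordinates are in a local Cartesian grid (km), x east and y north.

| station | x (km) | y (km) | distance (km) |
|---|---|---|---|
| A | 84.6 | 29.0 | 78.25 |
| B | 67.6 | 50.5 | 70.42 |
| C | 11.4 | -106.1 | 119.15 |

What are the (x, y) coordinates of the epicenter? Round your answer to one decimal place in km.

Circle about each station: (x − 84.6)² + (y − 29.0)² = 78.25²; (x − 67.6)² + (y − 50.5)² = 70.42²; (x − 11.4)² + (y + 106.1)² = 119.15².
Subtracting pairs of circle equations eliminates x²+y² and gives linear equations (the radical axes):
-34.0 x + 43.0 y = 285.94
-146.4 x − 270.2 y = -4684.65
Solving the 2×2 system: x ≈ 8.0, y ≈ 13.0 km.

8.0 km east, 13.0 km north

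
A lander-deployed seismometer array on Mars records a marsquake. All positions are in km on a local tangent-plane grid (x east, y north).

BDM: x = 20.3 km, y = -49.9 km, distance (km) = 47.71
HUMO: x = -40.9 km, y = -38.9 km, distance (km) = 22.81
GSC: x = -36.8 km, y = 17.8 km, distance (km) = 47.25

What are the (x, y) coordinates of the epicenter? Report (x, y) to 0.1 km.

Circle about each station: (x − 20.3)² + (y + 49.9)² = 47.71²; (x + 40.9)² + (y + 38.9)² = 22.81²; (x + 36.8)² + (y − 17.8)² = 47.25².
Subtracting pairs of circle equations eliminates x²+y² and gives linear equations (the radical axes):
-122.4 x + 22.0 y = 2039.87
-114.2 x + 135.4 y = -1187.34
Solving the 2×2 system: x ≈ -21.5, y ≈ -26.9 km.
Check against BDM (with the unrounded x, y): √((x − 20.3)²+(y + 49.9)²) = 47.71 ≈ 47.71 km. ✓

-21.5 km east, -26.9 km north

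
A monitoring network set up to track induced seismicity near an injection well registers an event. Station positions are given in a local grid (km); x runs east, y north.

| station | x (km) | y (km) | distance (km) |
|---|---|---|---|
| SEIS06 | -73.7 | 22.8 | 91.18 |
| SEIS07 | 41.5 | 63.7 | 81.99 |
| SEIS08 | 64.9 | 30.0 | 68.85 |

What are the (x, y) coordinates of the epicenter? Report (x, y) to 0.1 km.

Circle about each station: (x + 73.7)² + (y − 22.8)² = 91.18²; (x − 41.5)² + (y − 63.7)² = 81.99²; (x − 64.9)² + (y − 30.0)² = 68.85².
Subtracting pairs of circle equations eliminates x²+y² and gives linear equations (the radical axes):
230.4 x + 81.8 y = 1419.84
277.2 x + 14.4 y = 2733.95
Solving the 2×2 system: x ≈ 10.5, y ≈ -12.2 km.
Check against SEIS06 (with the unrounded x, y): √((x + 73.7)²+(y − 22.8)²) = 91.19 ≈ 91.18 km. ✓

(10.5, -12.2)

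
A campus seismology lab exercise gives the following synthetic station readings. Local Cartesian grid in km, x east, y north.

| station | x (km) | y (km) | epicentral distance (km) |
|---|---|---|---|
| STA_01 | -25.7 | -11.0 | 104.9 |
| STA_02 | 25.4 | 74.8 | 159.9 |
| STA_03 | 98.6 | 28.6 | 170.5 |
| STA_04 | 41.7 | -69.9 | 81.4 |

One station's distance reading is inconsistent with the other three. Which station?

STA_01

Solve using three stations at a time. Using STA_02, STA_03, STA_04 (subtract circle equations pairwise → linear system) gives (x, y) ≈ (-39.5, -71.2).
Distances from that point to each station vs reported:
  STA_01: calculated 61.8 vs reported 104.9 → residual 43.1 km
  STA_02: calculated 159.8 vs reported 159.9 → residual 0.1 km
  STA_03: calculated 170.4 vs reported 170.5 → residual 0.1 km
  STA_04: calculated 81.2 vs reported 81.4 → residual 0.2 km
STA_02, STA_03, STA_04 are mutually consistent (residuals ≈ 0); STA_01 is off by 43.1 km.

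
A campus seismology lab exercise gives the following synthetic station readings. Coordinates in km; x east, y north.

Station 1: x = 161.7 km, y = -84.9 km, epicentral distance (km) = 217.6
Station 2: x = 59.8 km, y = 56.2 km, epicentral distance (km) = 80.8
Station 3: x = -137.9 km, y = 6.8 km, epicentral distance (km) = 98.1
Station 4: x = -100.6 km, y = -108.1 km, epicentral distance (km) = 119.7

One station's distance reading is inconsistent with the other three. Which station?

Station 2

Solve using three stations at a time. Using Station 1, Station 3, Station 4 (subtract circle equations pairwise → linear system) gives (x, y) ≈ (-40.5, -4.6).
Distances from that point to each station vs reported:
  Station 1: calculated 217.6 vs reported 217.6 → residual 0.0 km
  Station 2: calculated 117.3 vs reported 80.8 → residual 36.5 km
  Station 3: calculated 98.0 vs reported 98.1 → residual 0.1 km
  Station 4: calculated 119.7 vs reported 119.7 → residual 0.0 km
Station 1, Station 3, Station 4 are mutually consistent (residuals ≈ 0); Station 2 is off by 36.5 km.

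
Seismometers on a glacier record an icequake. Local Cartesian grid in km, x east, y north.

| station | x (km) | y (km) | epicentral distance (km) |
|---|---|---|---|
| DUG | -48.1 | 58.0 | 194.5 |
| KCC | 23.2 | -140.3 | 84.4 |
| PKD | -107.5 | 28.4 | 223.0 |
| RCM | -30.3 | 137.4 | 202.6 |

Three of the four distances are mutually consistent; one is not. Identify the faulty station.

RCM

Solve using three stations at a time. Using DUG, KCC, PKD (subtract circle equations pairwise → linear system) gives (x, y) ≈ (85.4, -83.4).
Distances from that point to each station vs reported:
  DUG: calculated 194.5 vs reported 194.5 → residual 0.0 km
  KCC: calculated 84.3 vs reported 84.4 → residual 0.1 km
  PKD: calculated 223.0 vs reported 223.0 → residual 0.0 km
  RCM: calculated 249.3 vs reported 202.6 → residual 46.7 km
DUG, KCC, PKD are mutually consistent (residuals ≈ 0); RCM is off by 46.7 km.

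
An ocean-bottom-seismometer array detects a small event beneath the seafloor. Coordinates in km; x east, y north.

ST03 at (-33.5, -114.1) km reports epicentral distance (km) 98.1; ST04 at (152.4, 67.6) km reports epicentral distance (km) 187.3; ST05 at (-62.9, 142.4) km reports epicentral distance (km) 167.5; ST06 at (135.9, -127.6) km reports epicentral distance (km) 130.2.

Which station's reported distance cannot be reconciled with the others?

Solve using three stations at a time. Using ST03, ST04, ST05 (subtract circle equations pairwise → linear system) gives (x, y) ≈ (-14.3, -17.9).
Distances from that point to each station vs reported:
  ST03: calculated 98.1 vs reported 98.1 → residual 0.0 km
  ST04: calculated 187.3 vs reported 187.3 → residual 0.0 km
  ST05: calculated 167.5 vs reported 167.5 → residual 0.0 km
  ST06: calculated 186.0 vs reported 130.2 → residual 55.8 km
ST03, ST04, ST05 are mutually consistent (residuals ≈ 0); ST06 is off by 55.8 km.

ST06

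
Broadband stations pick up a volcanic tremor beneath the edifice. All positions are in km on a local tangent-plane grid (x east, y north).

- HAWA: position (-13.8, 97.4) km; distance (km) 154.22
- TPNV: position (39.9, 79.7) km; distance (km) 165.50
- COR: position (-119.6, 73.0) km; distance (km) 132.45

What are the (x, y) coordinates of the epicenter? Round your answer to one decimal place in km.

-65.5 km east, -47.9 km north

Circle about each station: (x + 13.8)² + (y − 97.4)² = 154.22²; (x − 39.9)² + (y − 79.7)² = 165.50²; (x + 119.6)² + (y − 73.0)² = 132.45².
Subtracting pairs of circle equations eliminates x²+y² and gives linear equations (the radical axes):
107.4 x − 35.4 y = -5339.54
-211.6 x − 48.8 y = 16196.77
Solving the 2×2 system: x ≈ -65.5, y ≈ -47.9 km.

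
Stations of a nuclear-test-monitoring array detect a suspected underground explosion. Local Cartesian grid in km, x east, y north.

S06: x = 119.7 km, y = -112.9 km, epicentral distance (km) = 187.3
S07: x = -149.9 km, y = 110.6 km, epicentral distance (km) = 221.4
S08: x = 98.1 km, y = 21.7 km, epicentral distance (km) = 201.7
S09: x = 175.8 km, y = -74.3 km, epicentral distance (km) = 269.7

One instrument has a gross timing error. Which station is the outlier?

S09

Solve using three stations at a time. Using S06, S07, S08 (subtract circle equations pairwise → linear system) gives (x, y) ≈ (-66.7, -94.6).
Distances from that point to each station vs reported:
  S06: calculated 187.3 vs reported 187.3 → residual 0.0 km
  S07: calculated 221.4 vs reported 221.4 → residual 0.0 km
  S08: calculated 201.7 vs reported 201.7 → residual 0.0 km
  S09: calculated 243.4 vs reported 269.7 → residual 26.3 km
S06, S07, S08 are mutually consistent (residuals ≈ 0); S09 is off by 26.3 km.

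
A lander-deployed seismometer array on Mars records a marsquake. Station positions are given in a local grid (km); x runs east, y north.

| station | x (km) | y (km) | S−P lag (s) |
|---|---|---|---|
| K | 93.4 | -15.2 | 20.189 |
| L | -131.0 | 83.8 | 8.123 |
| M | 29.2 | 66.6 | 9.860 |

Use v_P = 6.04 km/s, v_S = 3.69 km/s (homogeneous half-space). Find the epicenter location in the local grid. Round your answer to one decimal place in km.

-56.6 km east, 103.8 km north

Distance from S−P lag: d = Δt · v_P v_S / (v_P − v_S) = Δt · (6.04·3.69)/(6.04−3.69) ≈ 9.4841·Δt.
So d_K = 191.47, d_L = 77.04, d_M = 93.51 km.
Circle about each station: (x − 93.4)² + (y + 15.2)² = 191.47²; (x + 131.0)² + (y − 83.8)² = 77.04²; (x − 29.2)² + (y − 66.6)² = 93.51².
Subtracting pairs of circle equations eliminates x²+y² and gives linear equations (the radical axes):
-448.8 x + 198.0 y = 45954.44
-128.4 x + 163.6 y = 24250.24
Solving the 2×2 system: x ≈ -56.6, y ≈ 103.8 km.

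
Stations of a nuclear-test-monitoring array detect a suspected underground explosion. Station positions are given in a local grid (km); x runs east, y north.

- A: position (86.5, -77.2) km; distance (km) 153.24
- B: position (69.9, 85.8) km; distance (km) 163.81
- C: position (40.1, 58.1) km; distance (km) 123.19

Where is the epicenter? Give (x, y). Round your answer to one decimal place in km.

x ≈ -55.5 km, y ≈ -19.6 km

Circle about each station: (x − 86.5)² + (y + 77.2)² = 153.24²; (x − 69.9)² + (y − 85.8)² = 163.81²; (x − 40.1)² + (y − 58.1)² = 123.19².
Subtracting the A equation from the B and C equations removes the quadratic terms:
-33.2 x + 326.0 y = -4545.66
-92.8 x + 270.6 y = -151.75
Solving the 2×2 system: x ≈ -55.5, y ≈ -19.6 km.
Check against A (with the unrounded x, y): √((x − 86.5)²+(y + 77.2)²) = 153.25 ≈ 153.24 km. ✓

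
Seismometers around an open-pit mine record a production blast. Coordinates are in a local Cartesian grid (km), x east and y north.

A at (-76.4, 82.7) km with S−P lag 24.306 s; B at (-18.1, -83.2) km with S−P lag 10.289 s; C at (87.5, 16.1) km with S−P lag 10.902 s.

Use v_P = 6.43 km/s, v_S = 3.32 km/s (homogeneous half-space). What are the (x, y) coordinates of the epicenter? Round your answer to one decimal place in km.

Distance from S−P lag: d = Δt · v_P v_S / (v_P − v_S) = Δt · (6.43·3.32)/(6.43−3.32) ≈ 6.8642·Δt.
So d_A = 166.84, d_B = 70.63, d_C = 74.83 km.
Circle about each station: (x + 76.4)² + (y − 82.7)² = 166.84²; (x + 18.1)² + (y + 83.2)² = 70.63²; (x − 87.5)² + (y − 16.1)² = 74.83².
Subtracting pairs of circle equations eliminates x²+y² and gives linear equations (the radical axes):
116.6 x − 331.8 y = 17420.59
327.8 x − 133.2 y = 17475.27
Solving the 2×2 system: x ≈ 37.3, y ≈ -39.4 km.

37.3 km east, -39.4 km north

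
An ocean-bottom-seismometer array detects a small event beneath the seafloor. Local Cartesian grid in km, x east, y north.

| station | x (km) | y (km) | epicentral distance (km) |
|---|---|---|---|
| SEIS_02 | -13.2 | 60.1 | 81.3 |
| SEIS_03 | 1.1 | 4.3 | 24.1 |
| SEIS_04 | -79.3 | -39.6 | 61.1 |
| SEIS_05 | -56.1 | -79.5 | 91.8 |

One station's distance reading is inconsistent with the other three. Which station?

SEIS_04

Solve using three stations at a time. Using SEIS_02, SEIS_03, SEIS_05 (subtract circle equations pairwise → linear system) gives (x, y) ≈ (11.4, -17.3).
Distances from that point to each station vs reported:
  SEIS_02: calculated 81.3 vs reported 81.3 → residual 0.0 km
  SEIS_03: calculated 24.0 vs reported 24.1 → residual 0.1 km
  SEIS_04: calculated 93.4 vs reported 61.1 → residual 32.3 km
  SEIS_05: calculated 91.8 vs reported 91.8 → residual 0.0 km
SEIS_02, SEIS_03, SEIS_05 are mutually consistent (residuals ≈ 0); SEIS_04 is off by 32.3 km.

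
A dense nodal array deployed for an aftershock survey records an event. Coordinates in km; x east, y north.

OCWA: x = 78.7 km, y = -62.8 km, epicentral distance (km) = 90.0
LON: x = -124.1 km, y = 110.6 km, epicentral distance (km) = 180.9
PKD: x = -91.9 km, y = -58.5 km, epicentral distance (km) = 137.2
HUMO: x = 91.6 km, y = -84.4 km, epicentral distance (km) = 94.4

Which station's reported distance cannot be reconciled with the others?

HUMO

Solve using three stations at a time. Using OCWA, LON, PKD (subtract circle equations pairwise → linear system) gives (x, y) ≈ (26.6, 10.6).
Distances from that point to each station vs reported:
  OCWA: calculated 90.0 vs reported 90.0 → residual 0.0 km
  LON: calculated 180.9 vs reported 180.9 → residual 0.0 km
  PKD: calculated 137.2 vs reported 137.2 → residual 0.0 km
  HUMO: calculated 115.1 vs reported 94.4 → residual 20.7 km
OCWA, LON, PKD are mutually consistent (residuals ≈ 0); HUMO is off by 20.7 km.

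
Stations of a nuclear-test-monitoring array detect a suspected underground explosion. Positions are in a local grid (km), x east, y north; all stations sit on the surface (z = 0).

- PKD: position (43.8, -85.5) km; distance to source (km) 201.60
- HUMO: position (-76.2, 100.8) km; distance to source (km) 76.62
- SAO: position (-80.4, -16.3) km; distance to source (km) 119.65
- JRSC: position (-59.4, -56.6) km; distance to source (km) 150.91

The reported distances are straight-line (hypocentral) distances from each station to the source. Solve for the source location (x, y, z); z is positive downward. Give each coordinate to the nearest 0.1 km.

x ≈ -52.8 km, y ≈ 77.4 km, depth ≈ 69.1 km

Each station gives a sphere (x−x_i)² + (y−y_i)² + z² = d_i² (stations at z=0).
Subtracting the PKD sphere from HUMO and SAO: z² cancels, leaving linear equations in x and y:
-240.0 x + 372.6 y = 41510.33
-248.4 x + 138.4 y = 23827.60
Solving: x ≈ -52.802, y ≈ 77.397 km (keep extra digits for the depth step; rounded: -52.8, 77.4).
Then from the PKD sphere: z² = 201.60² − (x − 43.8)² − (y + 85.5)² with x = -52.802, y = 77.397, so z ≈ 69.103 ≈ 69.1 km.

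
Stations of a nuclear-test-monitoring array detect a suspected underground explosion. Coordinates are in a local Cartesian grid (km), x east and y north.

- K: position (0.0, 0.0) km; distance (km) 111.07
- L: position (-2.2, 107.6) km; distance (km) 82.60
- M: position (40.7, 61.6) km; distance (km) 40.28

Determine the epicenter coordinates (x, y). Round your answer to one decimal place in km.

Circle about each station: x² + y² = 111.07²; (x + 2.2)² + (y − 107.6)² = 82.60²; (x − 40.7)² + (y − 61.6)² = 40.28².
Subtracting the K equation from the L and M equations removes the quadratic terms:
-4.4 x + 215.2 y = 17096.38
81.4 x + 123.2 y = 16165.12
Solving the 2×2 system: x ≈ 76.0, y ≈ 81.0 km.

(76.0, 81.0)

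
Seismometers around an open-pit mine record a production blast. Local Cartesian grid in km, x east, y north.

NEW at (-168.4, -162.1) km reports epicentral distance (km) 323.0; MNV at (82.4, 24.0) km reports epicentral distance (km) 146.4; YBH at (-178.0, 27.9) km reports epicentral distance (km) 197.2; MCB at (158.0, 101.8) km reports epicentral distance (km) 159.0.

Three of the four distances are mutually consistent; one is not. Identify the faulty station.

MNV

Solve using three stations at a time. Using NEW, YBH, MCB (subtract circle equations pairwise → linear system) gives (x, y) ≈ (-0.5, 113.8).
Distances from that point to each station vs reported:
  NEW: calculated 323.0 vs reported 323.0 → residual 0.0 km
  MNV: calculated 122.3 vs reported 146.4 → residual 24.1 km
  YBH: calculated 197.2 vs reported 197.2 → residual 0.0 km
  MCB: calculated 159.0 vs reported 159.0 → residual 0.0 km
NEW, YBH, MCB are mutually consistent (residuals ≈ 0); MNV is off by 24.1 km.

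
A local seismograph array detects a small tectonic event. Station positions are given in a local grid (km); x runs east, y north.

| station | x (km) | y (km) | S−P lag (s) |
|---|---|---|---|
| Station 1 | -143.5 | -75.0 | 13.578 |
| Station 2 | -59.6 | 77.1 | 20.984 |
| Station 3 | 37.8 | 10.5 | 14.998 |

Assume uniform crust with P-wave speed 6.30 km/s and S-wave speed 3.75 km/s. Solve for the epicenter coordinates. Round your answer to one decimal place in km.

Distance from S−P lag: d = Δt · v_P v_S / (v_P − v_S) = Δt · (6.30·3.75)/(6.30−3.75) ≈ 9.2647·Δt.
So d_Station 1 = 125.80, d_Station 2 = 194.41, d_Station 3 = 138.95 km.
Circle about each station: (x + 143.5)² + (y + 75.0)² = 125.80²; (x + 59.6)² + (y − 77.1)² = 194.41²; (x − 37.8)² + (y − 10.5)² = 138.95².
Subtracting pairs of circle equations eliminates x²+y² and gives linear equations (the radical axes):
167.8 x + 304.2 y = -38690.29
362.6 x + 171.0 y = -28159.62
Solving the 2×2 system: x ≈ -23.9, y ≈ -114.0 km.

(-23.9, -114.0)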